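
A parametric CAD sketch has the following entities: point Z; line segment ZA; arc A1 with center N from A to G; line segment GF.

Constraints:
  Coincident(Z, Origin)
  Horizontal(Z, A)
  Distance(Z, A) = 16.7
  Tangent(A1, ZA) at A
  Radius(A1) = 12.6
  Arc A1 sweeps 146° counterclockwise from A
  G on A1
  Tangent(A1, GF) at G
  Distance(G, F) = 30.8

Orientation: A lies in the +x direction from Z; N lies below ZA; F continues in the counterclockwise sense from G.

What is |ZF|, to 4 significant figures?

53.48

Z is at the origin; ZA is horizontal with |ZA| = 16.7 and A on the +x side, so A = (16.70, 0.000). The tangent condition forces NA to be normal to ZA, so N = A + (0, -12.6) = (16.70, -12.60). On A1, A sits at bearing 90° from N; a 146° counterclockwise sweep puts G at bearing 236°, so G = N + 12.6·(cos 236°, sin 236°) = (9.654, -23.05). A1 meets GF tangentially, so NG is at right angles to GF, so GF runs along (−sin 236°, cos 236°); with |GF| = 30.8, F = (35.19, -40.27). Then |ZF| = |F − Z| = 53.48.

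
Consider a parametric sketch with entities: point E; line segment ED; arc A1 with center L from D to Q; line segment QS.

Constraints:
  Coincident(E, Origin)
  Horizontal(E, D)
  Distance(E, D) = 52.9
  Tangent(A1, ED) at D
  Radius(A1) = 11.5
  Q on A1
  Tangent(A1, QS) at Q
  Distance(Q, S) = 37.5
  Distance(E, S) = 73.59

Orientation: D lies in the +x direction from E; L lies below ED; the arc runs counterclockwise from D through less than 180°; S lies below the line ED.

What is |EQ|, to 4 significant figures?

44.54

Checks: |LQ| = 11.50 ✓; ∠(LQ, QS) = 90.00° ✓; |QS| = 37.50 ✓; |ES| = 73.59 ✓.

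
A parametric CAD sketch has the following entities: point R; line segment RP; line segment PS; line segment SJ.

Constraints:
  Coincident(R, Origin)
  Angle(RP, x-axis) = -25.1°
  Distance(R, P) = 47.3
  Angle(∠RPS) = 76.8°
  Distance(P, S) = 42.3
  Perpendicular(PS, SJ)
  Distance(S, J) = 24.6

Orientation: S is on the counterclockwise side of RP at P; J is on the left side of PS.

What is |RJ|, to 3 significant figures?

38.1

R is at the origin; RP runs at -25.1° with length 47.3, so P = 47.3·(cos -25.1°, sin -25.1°) = (42.8, -20.1). ∠RPS = 76.8°, so PS runs at -25.1° + (180° − 76.8°) = 78.1° from the x-axis; with |PS| = 42.3, S = P + 42.3·(cos 78.1°, sin 78.1°) = (51.6, 21.3). The perpendicularity gives SJ at right angles to PS; with |SJ| = 24.6 on the left of PS, J = S + 24.6·(-0.979, 0.206) = (27.5, 26.4). Then |RJ| = |J − R| = 38.1.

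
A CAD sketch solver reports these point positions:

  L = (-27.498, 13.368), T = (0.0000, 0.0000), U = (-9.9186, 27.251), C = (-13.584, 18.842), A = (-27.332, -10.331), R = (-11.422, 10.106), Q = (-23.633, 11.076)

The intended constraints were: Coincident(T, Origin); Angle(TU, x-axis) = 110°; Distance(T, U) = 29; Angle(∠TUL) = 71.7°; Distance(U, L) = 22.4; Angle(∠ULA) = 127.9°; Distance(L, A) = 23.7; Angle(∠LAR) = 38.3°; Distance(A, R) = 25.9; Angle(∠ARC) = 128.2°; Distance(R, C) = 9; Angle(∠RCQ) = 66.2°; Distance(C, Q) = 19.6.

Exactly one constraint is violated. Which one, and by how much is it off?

Distance(C, Q) = 19.6 — off by 6.90.

T = (0.00, 0.00) ✓; TU at 110.0° ✓; |TU| = 29.00 ✓; ∠TUL = 71.70° ✓; |UL| = 22.40 ✓; ∠ULA = 127.9° ✓; |LA| = 23.70 ✓; ∠LAR = 38.30° ✓; |AR| = 25.90 ✓; ∠ARC = 128.2° ✓; |RC| = 9.000 ✓; ∠RCQ = 66.20° ✓; |CQ| = 12.70 ✗.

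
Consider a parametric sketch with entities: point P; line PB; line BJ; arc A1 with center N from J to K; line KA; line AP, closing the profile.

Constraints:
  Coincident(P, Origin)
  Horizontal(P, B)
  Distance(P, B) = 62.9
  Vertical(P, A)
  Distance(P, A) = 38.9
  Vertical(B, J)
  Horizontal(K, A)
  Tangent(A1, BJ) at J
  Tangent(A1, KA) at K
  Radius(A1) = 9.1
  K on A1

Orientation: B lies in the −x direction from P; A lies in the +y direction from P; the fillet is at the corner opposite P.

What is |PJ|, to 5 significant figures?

69.602

The virtual corner opposite P is at (-62.900, 38.900). The tangent condition forces NJ to be normal to BJ and tangency of A1 to KA means the radius NK is perpendicular to KA, with radius 9.1, so the center N sits 9.1 in from both sides at N = (-53.800, 29.800). That places the tangent points at J = (-62.900, 29.800) on BJ and K = (-53.800, 38.900) on KA. Then |PJ| = |J − P| = 69.602.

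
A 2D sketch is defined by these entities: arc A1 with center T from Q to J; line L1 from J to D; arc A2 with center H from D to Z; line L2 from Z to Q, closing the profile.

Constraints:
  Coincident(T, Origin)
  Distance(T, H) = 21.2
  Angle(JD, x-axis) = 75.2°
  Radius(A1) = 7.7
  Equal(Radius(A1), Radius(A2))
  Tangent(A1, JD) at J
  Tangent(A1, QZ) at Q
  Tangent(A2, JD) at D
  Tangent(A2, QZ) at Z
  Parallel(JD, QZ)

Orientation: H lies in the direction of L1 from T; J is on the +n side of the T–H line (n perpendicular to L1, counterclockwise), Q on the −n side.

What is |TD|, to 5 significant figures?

22.555

Tangency of A1 to both parallel lines with radius 7.7 puts J and Q at T ± 7.7·n: J = (-7.4445, 1.9669), Q = (7.4445, -1.9669). Equal radii place D and Z the same way about H: D = H + 7.7·n = (-2.0291, 22.464), Z = H − 7.7·n = (12.860, 18.530). Then |TD| = |D − T| = 22.555.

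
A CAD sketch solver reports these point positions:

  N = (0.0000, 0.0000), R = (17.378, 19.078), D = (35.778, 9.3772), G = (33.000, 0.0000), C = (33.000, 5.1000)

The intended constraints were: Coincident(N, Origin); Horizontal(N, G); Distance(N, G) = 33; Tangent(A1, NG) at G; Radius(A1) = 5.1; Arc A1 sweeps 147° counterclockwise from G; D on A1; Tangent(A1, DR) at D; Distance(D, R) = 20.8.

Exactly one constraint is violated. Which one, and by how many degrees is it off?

Tangent(A1, DR) at D — off by 5.20°.

N = (0.00, 0.00) ✓; N.y = 0.00, G.y = 0.00 ✓; |NG| = 33.00 ✓; ∠(CG, GN) = 90.00° ✓; |CG| = 5.100 ✓; bearing(C→D) − bearing(C→G) = 147.0° ✓; |CD| = 5.100 ✓; ∠(CD, DR) = 84.80° ✗; |DR| = 20.80 ✓.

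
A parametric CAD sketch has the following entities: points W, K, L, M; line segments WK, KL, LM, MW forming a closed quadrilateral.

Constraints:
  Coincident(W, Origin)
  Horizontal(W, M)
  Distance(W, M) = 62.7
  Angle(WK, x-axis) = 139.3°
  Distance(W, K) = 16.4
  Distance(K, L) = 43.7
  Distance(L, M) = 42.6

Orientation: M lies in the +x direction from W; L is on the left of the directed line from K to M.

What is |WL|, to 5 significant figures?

38.417

W is at the origin; W and M share the same y with |WM| = 62.7 and M in +x, so M = (62.7, 0). WK runs at 139.3° with |WK| = 16.4, so K = (-12.433, 10.694). L is determined by |KL| = 43.7 and |LM| = 42.6 together: it lies at the intersection of circle(K, 43.7) and circle(M, 42.6). With |KM| = 75.891, the foot of the radical line on KM is 38.571 from K and the perpendicular offset is √(43.7² − 38.571²) = 20.542. Taking the left-of-KM solution: L = (28.647, 25.596).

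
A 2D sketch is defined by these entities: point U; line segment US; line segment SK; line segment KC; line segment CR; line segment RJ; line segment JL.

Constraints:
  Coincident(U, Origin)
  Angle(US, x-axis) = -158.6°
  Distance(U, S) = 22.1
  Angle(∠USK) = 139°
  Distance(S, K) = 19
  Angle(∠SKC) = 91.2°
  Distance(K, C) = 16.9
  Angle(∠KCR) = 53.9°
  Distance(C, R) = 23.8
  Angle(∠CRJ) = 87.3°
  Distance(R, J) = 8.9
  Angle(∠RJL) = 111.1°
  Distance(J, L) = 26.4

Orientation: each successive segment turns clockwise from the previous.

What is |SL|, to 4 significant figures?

30.80

U is at the origin; US runs at -158.6° with length 22.1, so S = (-20.58, -8.064). ∠USK = 139.0° gives SK at 160.4° from the x-axis; with |SK| = 19.0, K = (-38.48, -1.690). ∠SKC = 91.2° gives KC at 71.60° from the x-axis; with |KC| = 16.9, C = (-33.14, 14.35). ∠KCR = 53.9° gives CR at -54.50° from the x-axis; with |CR| = 23.8, R = (-19.32, -5.030). ∠CRJ = 87.3° gives RJ at -147.2° from the x-axis; with |RJ| = 8.9, J = (-26.80, -9.851). ∠RJL = 111.1° gives JL at 143.9° from the x-axis; with |JL| = 26.4, L = (-48.13, 5.703). Then |SL| = |L − S| = 30.80.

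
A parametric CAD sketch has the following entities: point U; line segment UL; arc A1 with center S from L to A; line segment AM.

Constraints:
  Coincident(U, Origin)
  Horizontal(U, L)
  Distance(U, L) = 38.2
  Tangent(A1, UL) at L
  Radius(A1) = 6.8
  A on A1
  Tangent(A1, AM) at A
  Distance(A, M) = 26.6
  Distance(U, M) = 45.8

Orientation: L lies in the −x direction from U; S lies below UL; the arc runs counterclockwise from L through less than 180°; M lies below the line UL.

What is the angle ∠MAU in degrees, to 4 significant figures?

74.07°

U is at the origin; U and L share the same y with |UL| = 38.2 and L on the −x side, so L = (-38.20, 0.000). Tangency of A1 to UL means the radius SL is perpendicular to UL, so S = L + (0, -6.8) = (-38.20, -6.800). Since SA ⟂ AM (tangency), |SM| = √(6.8² + 26.6²) = 27.46 regardless of where A sits on A1. So M lies on both circle(U, 45.8) and circle(S, 27.46); the below-UL intersection is M = (-31.35, -33.39). A is the foot of the tangent from M: A = (-44.16, -10.07).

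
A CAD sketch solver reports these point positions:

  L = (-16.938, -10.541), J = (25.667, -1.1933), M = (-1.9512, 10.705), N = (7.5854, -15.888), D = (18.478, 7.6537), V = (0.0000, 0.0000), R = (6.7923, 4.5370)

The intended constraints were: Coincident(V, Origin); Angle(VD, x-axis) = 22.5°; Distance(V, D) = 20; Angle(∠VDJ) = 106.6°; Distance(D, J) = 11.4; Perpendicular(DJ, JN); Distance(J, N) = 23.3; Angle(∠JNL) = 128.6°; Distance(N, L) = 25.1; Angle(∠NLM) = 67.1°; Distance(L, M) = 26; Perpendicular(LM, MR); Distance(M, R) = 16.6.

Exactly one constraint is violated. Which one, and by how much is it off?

Distance(M, R) = 16.6 — off by 5.90.

V = (0.00, 0.00) ✓; VD at 22.50° ✓; |VD| = 20.00 ✓; ∠VDJ = 106.6° ✓; |DJ| = 11.40 ✓; ∠(DJ, JN) = 90.00° ✓; |JN| = 23.30 ✓; ∠JNL = 128.6° ✓; |NL| = 25.10 ✓; ∠NLM = 67.10° ✓; |LM| = 26.00 ✓; ∠(LM, MR) = 90.00° ✓; |MR| = 10.70 ✗.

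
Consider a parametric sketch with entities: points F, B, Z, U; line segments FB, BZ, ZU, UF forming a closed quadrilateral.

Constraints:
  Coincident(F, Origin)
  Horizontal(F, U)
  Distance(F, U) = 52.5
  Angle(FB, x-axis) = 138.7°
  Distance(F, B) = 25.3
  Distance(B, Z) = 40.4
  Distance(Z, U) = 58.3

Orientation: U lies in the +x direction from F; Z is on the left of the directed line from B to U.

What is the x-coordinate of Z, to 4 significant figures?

12.30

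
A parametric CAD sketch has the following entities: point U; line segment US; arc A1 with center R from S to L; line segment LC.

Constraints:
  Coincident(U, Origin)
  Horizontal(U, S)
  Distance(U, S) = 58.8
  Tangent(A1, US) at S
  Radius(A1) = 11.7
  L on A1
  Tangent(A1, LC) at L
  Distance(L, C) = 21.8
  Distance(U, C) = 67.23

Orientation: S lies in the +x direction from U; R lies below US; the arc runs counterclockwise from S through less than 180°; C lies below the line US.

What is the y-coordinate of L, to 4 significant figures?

-16.28

Checks: U = (0.00, 0.00) ✓; |RL| = 11.70 ✓; ∠(RL, LC) = 90.00° ✓; |LC| = 21.80 ✓; |UC| = 67.23 ✓.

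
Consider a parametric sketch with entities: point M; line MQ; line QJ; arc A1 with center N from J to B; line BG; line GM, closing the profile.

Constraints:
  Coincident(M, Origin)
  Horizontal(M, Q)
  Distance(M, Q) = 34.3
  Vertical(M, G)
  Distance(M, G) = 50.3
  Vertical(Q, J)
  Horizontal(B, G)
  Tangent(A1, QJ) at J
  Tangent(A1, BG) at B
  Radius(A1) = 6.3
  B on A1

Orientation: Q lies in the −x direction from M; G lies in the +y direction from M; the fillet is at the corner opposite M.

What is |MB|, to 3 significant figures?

57.6

M is at the origin; M and Q share the same y with |MQ| = 34.3 and Q on the −x side, so Q = (-34.3, 0.00). M and G share the same x with |MG| = 50.3 and G on the +y side, so G = (0.00, 50.3). The virtual corner opposite M is at (-34.3, 50.3). A1 meets QJ tangentially, so NJ is at right angles to QJ and the tangent condition forces NB to be normal to BG, with radius 6.3, so the center N sits 6.3 in from both sides at N = (-28.0, 44.0). That places the tangent points at J = (-34.3, 44.0) on QJ and B = (-28.0, 50.3) on BG. Then |MB| = |B − M| = 57.6.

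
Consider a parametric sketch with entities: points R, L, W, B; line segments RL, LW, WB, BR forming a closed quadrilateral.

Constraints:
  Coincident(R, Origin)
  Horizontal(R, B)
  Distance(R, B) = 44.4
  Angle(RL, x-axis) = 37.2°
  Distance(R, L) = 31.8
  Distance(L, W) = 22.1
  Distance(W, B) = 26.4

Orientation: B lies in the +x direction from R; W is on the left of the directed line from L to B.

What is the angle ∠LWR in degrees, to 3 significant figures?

10.9°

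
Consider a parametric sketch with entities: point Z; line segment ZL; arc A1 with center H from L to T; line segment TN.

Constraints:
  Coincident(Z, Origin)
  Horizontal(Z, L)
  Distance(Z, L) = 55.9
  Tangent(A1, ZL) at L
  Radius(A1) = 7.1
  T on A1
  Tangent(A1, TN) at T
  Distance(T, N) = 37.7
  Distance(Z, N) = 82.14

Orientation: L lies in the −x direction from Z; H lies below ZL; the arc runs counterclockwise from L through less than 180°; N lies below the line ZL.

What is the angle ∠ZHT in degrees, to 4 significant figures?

161.6°

Z is at the origin; ZL is horizontal with |ZL| = 55.9 and L on the −x side, so L = (-55.90, 0.000). Tangency of A1 to ZL means the radius HL is perpendicular to ZL, so H = L + (0, -7.1) = (-55.90, -7.100). Since HT ⟂ TN (tangency), |HN| = √(7.1² + 37.7²) = 38.36 regardless of where T sits on A1. So N lies on both circle(Z, 82.14) and circle(H, 38.36); the below-ZL intersection is N = (-70.16, -42.71). T is the foot of the tangent from N: T = (-62.87, -5.726).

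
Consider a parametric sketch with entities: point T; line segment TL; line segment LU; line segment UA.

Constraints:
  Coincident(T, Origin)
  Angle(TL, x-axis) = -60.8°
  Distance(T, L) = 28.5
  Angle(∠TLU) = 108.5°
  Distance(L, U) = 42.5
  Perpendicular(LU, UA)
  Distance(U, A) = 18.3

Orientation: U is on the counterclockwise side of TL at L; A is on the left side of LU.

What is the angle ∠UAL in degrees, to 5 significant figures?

66.704°

T is at the origin; TL runs at -60.8° with length 28.5, so L = 28.5·(cos -60.8°, sin -60.8°) = (13.904, -24.878). ∠TLU = 108.5°, so LU runs at -60.8° + (180° − 108.5°) = 10.700° from the x-axis; with |LU| = 42.5, U = L + 42.5·(cos 10.700°, sin 10.700°) = (55.665, -16.987). The perpendicularity gives UA at right angles to LU; with |UA| = 18.3 on the left of LU, A = U + 18.3·(-0.18567, 0.98261) = (52.267, 0.99437). Then cos ∠UAL = AU·AL / (|AU||AL|), giving 66.704°.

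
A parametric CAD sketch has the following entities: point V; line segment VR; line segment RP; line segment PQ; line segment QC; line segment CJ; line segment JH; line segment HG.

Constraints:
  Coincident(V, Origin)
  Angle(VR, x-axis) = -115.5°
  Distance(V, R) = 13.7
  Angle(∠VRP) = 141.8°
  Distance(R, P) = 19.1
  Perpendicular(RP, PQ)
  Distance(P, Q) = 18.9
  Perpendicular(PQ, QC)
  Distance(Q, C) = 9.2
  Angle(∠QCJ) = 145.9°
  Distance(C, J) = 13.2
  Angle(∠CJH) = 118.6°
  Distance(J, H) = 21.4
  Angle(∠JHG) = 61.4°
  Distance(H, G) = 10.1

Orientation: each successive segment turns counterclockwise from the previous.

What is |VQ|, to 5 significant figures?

31.634

V is at the origin; VR runs at -115.5° with length 13.7, so R = (-5.8980, -12.365). ∠VRP = 141.8° gives RP at -77.300° from the x-axis; with |RP| = 19.1, P = (-1.6989, -30.998). RP ⟂ PQ, so PQ runs at 12.700°; with |PQ| = 18.9, Q = (16.739, -26.843). Then |VQ| = |Q − V| = 31.634.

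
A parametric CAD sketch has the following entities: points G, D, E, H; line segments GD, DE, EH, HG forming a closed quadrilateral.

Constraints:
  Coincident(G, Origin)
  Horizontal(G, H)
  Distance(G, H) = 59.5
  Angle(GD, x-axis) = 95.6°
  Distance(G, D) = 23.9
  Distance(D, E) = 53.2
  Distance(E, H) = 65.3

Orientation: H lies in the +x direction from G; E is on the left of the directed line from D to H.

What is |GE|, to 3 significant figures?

70.6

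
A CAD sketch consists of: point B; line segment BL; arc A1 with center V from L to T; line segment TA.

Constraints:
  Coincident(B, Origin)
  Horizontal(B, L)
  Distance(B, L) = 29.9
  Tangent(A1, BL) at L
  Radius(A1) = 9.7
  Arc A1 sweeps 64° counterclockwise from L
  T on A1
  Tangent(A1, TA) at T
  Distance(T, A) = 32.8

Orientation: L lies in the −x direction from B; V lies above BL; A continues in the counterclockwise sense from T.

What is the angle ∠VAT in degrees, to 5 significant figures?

16.475°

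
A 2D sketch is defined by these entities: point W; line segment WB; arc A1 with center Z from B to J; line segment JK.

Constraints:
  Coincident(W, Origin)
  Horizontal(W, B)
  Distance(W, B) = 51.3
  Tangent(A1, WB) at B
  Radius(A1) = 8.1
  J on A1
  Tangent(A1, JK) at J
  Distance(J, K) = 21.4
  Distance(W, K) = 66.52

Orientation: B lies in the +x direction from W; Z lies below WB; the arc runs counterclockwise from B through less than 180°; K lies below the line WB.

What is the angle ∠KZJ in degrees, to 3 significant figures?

69.3°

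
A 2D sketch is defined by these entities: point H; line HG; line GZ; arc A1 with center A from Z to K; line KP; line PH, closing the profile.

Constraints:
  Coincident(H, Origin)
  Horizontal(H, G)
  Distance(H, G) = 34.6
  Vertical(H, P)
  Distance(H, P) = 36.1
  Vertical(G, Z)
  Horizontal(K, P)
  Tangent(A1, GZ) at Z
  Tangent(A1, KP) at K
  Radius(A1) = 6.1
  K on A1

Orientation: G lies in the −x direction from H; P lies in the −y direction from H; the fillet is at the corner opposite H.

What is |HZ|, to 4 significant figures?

45.79

H is at the origin; H and G share the same y with |HG| = 34.6 and G on the −x side, so G = (-34.60, 0.000). H and P share the same x with |HP| = 36.1 and P on the −y side, so P = (0.000, -36.10). The virtual corner opposite H is at (-34.60, -36.10). The tangent condition forces AZ to be normal to GZ and A1 meets KP tangentially, so AK is at right angles to KP, with radius 6.1, so the center A sits 6.1 in from both sides at A = (-28.50, -30.00). That places the tangent points at Z = (-34.60, -30.00) on GZ and K = (-28.50, -36.10) on KP. Then |HZ| = |Z − H| = 45.79.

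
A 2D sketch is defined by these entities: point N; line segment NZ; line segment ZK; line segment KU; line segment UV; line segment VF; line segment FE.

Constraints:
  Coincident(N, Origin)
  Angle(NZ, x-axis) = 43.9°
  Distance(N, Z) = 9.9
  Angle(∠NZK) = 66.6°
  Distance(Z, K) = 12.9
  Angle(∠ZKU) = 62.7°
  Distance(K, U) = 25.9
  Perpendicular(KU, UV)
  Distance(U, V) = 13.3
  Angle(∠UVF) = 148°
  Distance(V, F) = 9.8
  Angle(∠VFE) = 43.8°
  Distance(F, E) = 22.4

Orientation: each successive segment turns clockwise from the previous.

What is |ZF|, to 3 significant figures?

17.9

N is at the origin; NZ runs at 43.9° with length 9.9, so Z = (7.13, 6.86). ∠NZK = 66.6° gives ZK at -69.5° from the x-axis; with |ZK| = 12.9, K = (11.7, -5.22). ∠ZKU = 62.7° gives KU at 173° from the x-axis; with |KU| = 25.9, U = (-14.1, -2.15). KU is perpendicular to UV, so UV runs at 83.2°; with |UV| = 13.3, V = (-12.5, 11.1). ∠UVF = 148.0° gives VF at 51.2° from the x-axis; with |VF| = 9.8, F = (-6.35, 18.7). Then |ZF| = |F − Z| = 17.9.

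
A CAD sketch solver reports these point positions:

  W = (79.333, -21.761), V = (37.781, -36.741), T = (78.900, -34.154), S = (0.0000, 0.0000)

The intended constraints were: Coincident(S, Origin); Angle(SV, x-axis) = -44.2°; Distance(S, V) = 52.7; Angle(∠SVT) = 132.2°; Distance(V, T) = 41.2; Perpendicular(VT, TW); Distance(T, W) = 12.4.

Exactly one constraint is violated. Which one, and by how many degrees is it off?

Perpendicular(VT, TW) — off by 5.60°.

S = (0.00, 0.00) ✓; SV at -44.20° ✓; |SV| = 52.70 ✓; ∠SVT = 132.2° ✓; |VT| = 41.20 ✓; ∠(VT, TW) = 84.40° ✗; |TW| = 12.40 ✓.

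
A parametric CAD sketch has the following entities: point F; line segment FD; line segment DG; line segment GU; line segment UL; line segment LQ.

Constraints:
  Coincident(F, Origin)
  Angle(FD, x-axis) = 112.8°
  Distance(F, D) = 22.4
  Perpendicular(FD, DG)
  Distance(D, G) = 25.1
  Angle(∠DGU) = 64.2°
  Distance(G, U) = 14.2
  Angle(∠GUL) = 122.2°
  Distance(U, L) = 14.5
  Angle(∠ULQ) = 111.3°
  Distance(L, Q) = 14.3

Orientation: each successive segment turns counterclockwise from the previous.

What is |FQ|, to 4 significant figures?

20.77

F is at the origin; FD runs at 112.8° with length 22.4, so D = (-8.680, 20.65). FD ⟂ DG, so DG runs at -157.2°; with |DG| = 25.1, G = (-31.82, 10.92). ∠DGU = 64.2° gives GU at -41.40° from the x-axis; with |GU| = 14.2, U = (-21.17, 1.532). ∠GUL = 122.2° gives UL at 16.40° from the x-axis; with |UL| = 14.5, L = (-7.257, 5.626). ∠ULQ = 111.3° gives LQ at 85.10° from the x-axis; with |LQ| = 14.3, Q = (-6.036, 19.87). Then |FQ| = |Q − F| = 20.77.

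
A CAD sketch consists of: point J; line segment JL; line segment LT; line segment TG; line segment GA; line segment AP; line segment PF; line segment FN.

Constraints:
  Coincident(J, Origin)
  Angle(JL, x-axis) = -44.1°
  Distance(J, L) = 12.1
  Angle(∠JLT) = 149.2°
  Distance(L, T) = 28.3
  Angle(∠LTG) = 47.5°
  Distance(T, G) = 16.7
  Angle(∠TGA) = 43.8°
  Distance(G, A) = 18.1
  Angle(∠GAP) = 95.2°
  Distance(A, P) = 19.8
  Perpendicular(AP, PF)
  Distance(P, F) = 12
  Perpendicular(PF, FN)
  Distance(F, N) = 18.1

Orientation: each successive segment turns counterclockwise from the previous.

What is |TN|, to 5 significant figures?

10.494

J is at the origin; JL runs at -44.1° with length 12.1, so L = (8.6893, -8.4205). ∠JLT = 149.2° gives LT at -13.300° from the x-axis; with |LT| = 28.3, T = (36.230, -14.931). ∠LTG = 47.5° gives TG at 119.20° from the x-axis; with |TG| = 16.7, G = (28.083, -0.35315). ∠TGA = 43.8° gives GA at -104.60° from the x-axis; with |GA| = 18.1, A = (23.521, -17.869). ∠GAP = 95.2° gives AP at -19.800° from the x-axis; with |AP| = 19.8, P = (42.150, -24.576). AP ⟂ PF, so PF runs at 70.200°; with |PF| = 12.0, F = (46.215, -13.285). The perpendicularity gives FN at right angles to PF, so FN runs at 160.20°; with |FN| = 18.1, N = (29.185, -7.1540). Then |TN| = |N − T| = 10.494.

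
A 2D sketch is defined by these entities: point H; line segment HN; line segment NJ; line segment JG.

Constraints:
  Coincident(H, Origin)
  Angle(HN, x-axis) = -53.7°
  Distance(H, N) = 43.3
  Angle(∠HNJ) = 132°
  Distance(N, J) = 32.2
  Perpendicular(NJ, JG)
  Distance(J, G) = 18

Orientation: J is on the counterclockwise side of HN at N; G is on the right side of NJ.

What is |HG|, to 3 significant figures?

79.1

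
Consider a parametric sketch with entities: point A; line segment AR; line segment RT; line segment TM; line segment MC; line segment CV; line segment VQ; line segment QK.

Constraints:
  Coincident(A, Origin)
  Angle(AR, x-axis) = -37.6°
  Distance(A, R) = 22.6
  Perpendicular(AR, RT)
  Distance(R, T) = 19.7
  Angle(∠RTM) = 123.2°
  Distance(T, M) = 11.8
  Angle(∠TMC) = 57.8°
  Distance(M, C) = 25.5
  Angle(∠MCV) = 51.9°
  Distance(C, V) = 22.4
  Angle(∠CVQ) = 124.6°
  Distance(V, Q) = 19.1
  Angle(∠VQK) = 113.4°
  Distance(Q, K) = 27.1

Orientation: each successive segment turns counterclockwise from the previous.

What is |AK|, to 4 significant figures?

43.11

A is at the origin; AR runs at -37.6° with length 22.6, so R = (17.91, -13.79). The perpendicularity gives RT at right angles to AR, so RT runs at 52.40°; with |RT| = 19.7, T = (29.93, 1.819). ∠RTM = 123.2° gives TM at 109.2° from the x-axis; with |TM| = 11.8, M = (26.04, 12.96). ∠TMC = 57.8° gives MC at -128.6° from the x-axis; with |MC| = 25.5, C = (10.14, -6.966). ∠MCV = 51.9° gives CV at -0.5000° from the x-axis; with |CV| = 22.4, V = (32.54, -7.162). ∠CVQ = 124.6° gives VQ at 54.90° from the x-axis; with |VQ| = 19.1, Q = (43.52, 8.465). ∠VQK = 113.4° gives QK at 121.5° from the x-axis; with |QK| = 27.1, K = (29.36, 31.57). Then |AK| = |K − A| = 43.11.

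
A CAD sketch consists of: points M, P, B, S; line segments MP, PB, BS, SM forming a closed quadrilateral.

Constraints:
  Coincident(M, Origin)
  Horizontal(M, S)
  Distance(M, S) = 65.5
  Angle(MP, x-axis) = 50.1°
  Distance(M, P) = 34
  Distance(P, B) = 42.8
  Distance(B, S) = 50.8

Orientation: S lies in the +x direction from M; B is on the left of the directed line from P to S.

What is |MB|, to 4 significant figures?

76.07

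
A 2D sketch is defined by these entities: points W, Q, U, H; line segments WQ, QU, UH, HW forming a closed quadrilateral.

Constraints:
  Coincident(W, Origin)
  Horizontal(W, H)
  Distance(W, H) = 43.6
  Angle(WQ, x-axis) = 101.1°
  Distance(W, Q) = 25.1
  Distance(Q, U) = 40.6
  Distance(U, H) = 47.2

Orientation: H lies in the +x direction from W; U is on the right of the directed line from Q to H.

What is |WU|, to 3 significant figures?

15.8

W is at the origin; W and H share the same y with |WH| = 43.6 and H in +x, so H = (43.6, 0). WQ runs at 101.1° with |WQ| = 25.1, so Q = (-4.83, 24.6). U is determined by |QU| = 40.6 and |UH| = 47.2 together: it lies at the intersection of circle(Q, 40.6) and circle(H, 47.2). With |QH| = 54.3, the foot of the radical line on QH is 21.8 from Q and the perpendicular offset is √(40.6² − 21.8²) = 34.2. Taking the right-of-QH solution: U = (-0.885, -15.8).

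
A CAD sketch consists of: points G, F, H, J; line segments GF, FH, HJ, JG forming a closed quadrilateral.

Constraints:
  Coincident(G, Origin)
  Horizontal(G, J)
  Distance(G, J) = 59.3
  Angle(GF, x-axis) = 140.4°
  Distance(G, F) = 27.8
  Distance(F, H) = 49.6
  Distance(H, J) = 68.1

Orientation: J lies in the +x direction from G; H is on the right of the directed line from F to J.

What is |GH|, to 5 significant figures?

28.332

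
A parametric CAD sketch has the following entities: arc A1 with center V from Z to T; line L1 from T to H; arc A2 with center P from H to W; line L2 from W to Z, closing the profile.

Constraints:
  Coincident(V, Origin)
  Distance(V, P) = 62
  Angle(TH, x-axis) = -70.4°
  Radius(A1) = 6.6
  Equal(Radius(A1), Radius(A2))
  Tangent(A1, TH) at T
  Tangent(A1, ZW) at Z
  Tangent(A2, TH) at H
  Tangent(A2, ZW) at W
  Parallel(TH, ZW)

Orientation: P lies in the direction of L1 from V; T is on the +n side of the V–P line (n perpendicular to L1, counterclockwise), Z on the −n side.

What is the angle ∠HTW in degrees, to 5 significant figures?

12.019°

Tangency of A1 to both parallel lines with radius 6.6 puts T and Z at V ± 6.6·n: T = (6.2176, 2.2140), Z = (-6.2176, -2.2140). Equal radii place H and W the same way about P: H = P + 6.6·n = (27.016, -56.194), W = P − 6.6·n = (14.580, -60.622). Then cos ∠HTW = TH·TW / (|TH||TW|), giving 12.019°.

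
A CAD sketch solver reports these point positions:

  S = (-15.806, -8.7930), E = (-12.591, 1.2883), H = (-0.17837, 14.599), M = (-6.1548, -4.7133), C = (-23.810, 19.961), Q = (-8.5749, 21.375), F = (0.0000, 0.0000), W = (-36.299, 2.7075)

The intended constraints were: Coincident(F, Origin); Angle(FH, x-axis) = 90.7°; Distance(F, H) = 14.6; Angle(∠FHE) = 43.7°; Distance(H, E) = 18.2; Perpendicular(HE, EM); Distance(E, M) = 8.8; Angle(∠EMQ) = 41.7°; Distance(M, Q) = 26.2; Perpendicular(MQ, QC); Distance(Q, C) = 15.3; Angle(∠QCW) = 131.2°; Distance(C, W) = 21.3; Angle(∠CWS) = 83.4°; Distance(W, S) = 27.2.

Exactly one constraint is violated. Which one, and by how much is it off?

Distance(W, S) = 27.2 — off by 3.70.

F = (0.00, 0.00) ✓; FH at 90.70° ✓; |FH| = 14.60 ✓; ∠FHE = 43.70° ✓; |HE| = 18.20 ✓; ∠(HE, EM) = 90.00° ✓; |EM| = 8.800 ✓; ∠EMQ = 41.70° ✓; |MQ| = 26.20 ✓; ∠(MQ, QC) = 90.00° ✓; |QC| = 15.30 ✓; ∠QCW = 131.2° ✓; |CW| = 21.30 ✓; ∠CWS = 83.40° ✓; |WS| = 23.50 ✗.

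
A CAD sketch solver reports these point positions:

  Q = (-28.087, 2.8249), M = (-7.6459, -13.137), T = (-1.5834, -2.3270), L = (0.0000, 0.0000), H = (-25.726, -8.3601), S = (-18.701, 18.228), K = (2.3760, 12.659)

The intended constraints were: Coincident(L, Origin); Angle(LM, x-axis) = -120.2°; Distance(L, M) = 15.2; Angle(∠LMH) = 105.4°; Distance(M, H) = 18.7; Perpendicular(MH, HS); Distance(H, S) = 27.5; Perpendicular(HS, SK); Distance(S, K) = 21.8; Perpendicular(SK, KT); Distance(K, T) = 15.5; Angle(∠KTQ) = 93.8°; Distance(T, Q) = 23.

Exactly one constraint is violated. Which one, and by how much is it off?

Distance(T, Q) = 23 — off by 4.00.

L = (0.00, 0.00) ✓; LM at -120.2° ✓; |LM| = 15.20 ✓; ∠LMH = 105.4° ✓; |MH| = 18.70 ✓; ∠(MH, HS) = 90.00° ✓; |HS| = 27.50 ✓; ∠(HS, SK) = 90.00° ✓; |SK| = 21.80 ✓; ∠(SK, KT) = 90.00° ✓; |KT| = 15.50 ✓; ∠KTQ = 93.80° ✓; |TQ| = 27.00 ✗.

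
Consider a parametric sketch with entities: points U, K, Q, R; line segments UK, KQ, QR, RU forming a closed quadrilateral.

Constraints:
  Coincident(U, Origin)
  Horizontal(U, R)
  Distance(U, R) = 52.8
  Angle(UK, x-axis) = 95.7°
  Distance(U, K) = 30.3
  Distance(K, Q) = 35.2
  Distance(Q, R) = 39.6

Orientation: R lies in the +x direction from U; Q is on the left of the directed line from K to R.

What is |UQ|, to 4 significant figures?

46.48

U is at the origin; U and R share the same y with |UR| = 52.8 and R in +x, so R = (52.8, 0). UK runs at 95.7° with |UK| = 30.3, so K = (-3.009, 30.15). Q is determined by |KQ| = 35.2 and |QR| = 39.6 together: it lies at the intersection of circle(K, 35.2) and circle(R, 39.6). With |KR| = 63.43, the foot of the radical line on KR is 29.12 from K and the perpendicular offset is √(35.2² − 29.12²) = 19.77. Taking the left-of-KR solution: Q = (32.01, 33.70).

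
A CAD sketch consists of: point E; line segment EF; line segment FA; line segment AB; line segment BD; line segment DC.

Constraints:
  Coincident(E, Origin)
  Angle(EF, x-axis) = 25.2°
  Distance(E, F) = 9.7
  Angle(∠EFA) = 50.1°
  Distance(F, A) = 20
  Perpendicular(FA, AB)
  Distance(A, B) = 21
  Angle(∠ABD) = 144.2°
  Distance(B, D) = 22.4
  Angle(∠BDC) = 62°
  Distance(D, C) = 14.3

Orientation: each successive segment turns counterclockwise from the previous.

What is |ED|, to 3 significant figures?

31.7

E is at the origin; EF runs at 25.2° with length 9.7, so F = (8.78, 4.13). ∠EFA = 50.1° gives FA at 155° from the x-axis; with |FA| = 20.0, A = (-9.36, 12.6). FA ⟂ AB, so AB runs at -115°; with |AB| = 21.0, B = (-18.2, -6.50). ∠ABD = 144.2° gives BD at -79.1° from the x-axis; with |BD| = 22.4, D = (-14.0, -28.5). Then |ED| = |D − E| = 31.7.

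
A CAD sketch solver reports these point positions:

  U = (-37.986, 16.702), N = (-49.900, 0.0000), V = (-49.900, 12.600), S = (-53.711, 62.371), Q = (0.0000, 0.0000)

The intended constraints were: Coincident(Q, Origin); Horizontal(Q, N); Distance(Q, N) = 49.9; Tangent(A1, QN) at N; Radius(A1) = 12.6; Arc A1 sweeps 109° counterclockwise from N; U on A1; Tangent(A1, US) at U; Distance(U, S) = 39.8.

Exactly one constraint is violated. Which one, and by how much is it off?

Distance(U, S) = 39.8 — off by 8.50.

Q = (0.00, 0.00) ✓; Q.y = 0.00, N.y = 0.00 ✓; |QN| = 49.90 ✓; ∠(VN, NQ) = 90.00° ✓; |VN| = 12.60 ✓; bearing(V→U) − bearing(V→N) = 109.0° ✓; |VU| = 12.60 ✓; ∠(VU, US) = 90.00° ✓; |US| = 48.30 ✗.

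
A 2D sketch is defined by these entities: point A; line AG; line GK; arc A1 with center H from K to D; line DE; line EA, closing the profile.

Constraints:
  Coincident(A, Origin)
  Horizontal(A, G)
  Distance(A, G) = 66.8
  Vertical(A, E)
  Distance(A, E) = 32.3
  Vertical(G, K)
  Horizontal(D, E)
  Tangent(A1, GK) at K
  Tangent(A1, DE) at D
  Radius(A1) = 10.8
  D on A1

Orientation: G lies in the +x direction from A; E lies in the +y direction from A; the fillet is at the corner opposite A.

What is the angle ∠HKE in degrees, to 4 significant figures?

9.184°

A is at the origin; AG is horizontal with |AG| = 66.8 and G on the +x side, so G = (66.80, 0.000). A and E share the same x with |AE| = 32.3 and E on the +y side, so E = (0.000, 32.30). The virtual corner opposite A is at (66.80, 32.30). Since A1 is tangent to GK there, HK ⟂ GK and since A1 is tangent to DE there, HD ⟂ DE, with radius 10.8, so the center H sits 10.8 in from both sides at H = (56.00, 21.50). That places the tangent points at K = (66.80, 21.50) on GK and D = (56.00, 32.30) on DE. Then cos ∠HKE = KH·KE / (|KH||KE|), giving 9.184°.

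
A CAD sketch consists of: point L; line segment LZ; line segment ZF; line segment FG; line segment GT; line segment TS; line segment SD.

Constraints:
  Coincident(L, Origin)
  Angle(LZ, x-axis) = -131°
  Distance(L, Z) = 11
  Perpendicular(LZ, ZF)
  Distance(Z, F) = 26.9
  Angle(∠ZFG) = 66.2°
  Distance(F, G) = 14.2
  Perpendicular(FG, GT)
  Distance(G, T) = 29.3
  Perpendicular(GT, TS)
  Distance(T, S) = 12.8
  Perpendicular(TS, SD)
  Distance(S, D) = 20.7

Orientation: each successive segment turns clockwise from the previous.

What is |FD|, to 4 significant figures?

8.713

GT is perpendicular to TS, so TS runs at -154.8°; with |TS| = 12.8, S = (-13.78, -16.57). TS ⟂ SD, so SD runs at 115.2°; with |SD| = 20.7, D = (-22.59, 2.161). Then |FD| = |D − F| = 8.713.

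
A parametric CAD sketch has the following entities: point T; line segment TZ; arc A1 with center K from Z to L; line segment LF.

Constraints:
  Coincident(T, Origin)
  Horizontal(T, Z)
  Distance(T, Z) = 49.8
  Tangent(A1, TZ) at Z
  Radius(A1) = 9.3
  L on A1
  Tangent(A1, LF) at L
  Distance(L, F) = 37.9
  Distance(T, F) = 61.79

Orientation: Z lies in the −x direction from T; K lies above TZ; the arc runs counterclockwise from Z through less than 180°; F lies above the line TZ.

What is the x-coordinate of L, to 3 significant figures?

-40.5

Checks: |KL| = 9.300 ✓; ∠(KL, LF) = 90.00° ✓; |LF| = 37.90 ✓; |TF| = 61.79 ✓.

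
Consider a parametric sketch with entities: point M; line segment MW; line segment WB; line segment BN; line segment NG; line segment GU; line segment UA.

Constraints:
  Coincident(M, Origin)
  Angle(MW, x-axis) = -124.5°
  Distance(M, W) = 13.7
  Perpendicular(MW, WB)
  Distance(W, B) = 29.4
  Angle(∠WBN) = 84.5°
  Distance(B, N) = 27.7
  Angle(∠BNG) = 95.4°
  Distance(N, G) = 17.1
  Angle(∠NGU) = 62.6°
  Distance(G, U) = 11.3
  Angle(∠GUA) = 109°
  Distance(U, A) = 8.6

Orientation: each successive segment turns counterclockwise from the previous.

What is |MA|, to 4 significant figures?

23.92

M is at the origin; MW runs at -124.5° with length 13.7, so W = (-7.760, -11.29). MW ⟂ WB, so WB runs at -34.50°; with |WB| = 29.4, B = (16.47, -27.94). ∠WBN = 84.5° gives BN at 61.00° from the x-axis; with |BN| = 27.7, N = (29.90, -3.716). ∠BNG = 95.4° gives NG at 145.6° from the x-axis; with |NG| = 17.1, G = (15.79, 5.945). ∠NGU = 62.6° gives GU at -97.00° from the x-axis; with |GU| = 11.3, U = (14.41, -5.271). ∠GUA = 109.0° gives UA at -26.00° from the x-axis; with |UA| = 8.6, A = (22.14, -9.041). Then |MA| = |A − M| = 23.92.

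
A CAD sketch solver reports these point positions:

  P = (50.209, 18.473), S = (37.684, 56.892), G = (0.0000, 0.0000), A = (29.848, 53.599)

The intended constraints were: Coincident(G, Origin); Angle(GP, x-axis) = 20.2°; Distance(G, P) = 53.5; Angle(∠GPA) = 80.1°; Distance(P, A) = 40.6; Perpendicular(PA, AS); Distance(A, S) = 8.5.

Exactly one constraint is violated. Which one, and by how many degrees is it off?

Perpendicular(PA, AS) — off by 7.30°.

G = (0.00, 0.00) ✓; GP at 20.20° ✓; |GP| = 53.50 ✓; ∠GPA = 80.10° ✓; |PA| = 40.60 ✓; ∠(PA, AS) = 97.30° ✗; |AS| = 8.500 ✓.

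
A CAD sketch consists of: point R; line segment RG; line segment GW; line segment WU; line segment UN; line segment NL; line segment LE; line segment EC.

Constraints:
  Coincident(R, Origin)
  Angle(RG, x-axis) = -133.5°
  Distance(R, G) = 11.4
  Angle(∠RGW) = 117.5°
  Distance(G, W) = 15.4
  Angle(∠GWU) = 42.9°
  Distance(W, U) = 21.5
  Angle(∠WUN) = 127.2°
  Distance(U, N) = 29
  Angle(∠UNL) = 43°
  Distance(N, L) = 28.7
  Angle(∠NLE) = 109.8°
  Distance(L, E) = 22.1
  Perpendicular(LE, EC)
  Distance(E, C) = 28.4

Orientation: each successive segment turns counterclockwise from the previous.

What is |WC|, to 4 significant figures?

35.90

R is at the origin; RG runs at -133.5° with length 11.4, so G = (-7.847, -8.269). ∠RGW = 117.5° gives GW at -71.00° from the x-axis; with |GW| = 15.4, W = (-2.833, -22.83). ∠GWU = 42.9° gives WU at 66.10° from the x-axis; with |WU| = 21.5, U = (5.877, -3.174). ∠WUN = 127.2° gives UN at 118.9° from the x-axis; with |UN| = 29.0, N = (-8.138, 22.21). ∠UNL = 43.0° gives NL at -104.1° from the x-axis; with |NL| = 28.7, L = (-15.13, -5.621). ∠NLE = 109.8° gives LE at -33.90° from the x-axis; with |LE| = 22.1, E = (3.213, -17.95). LE is perpendicular to EC, so EC runs at 56.10°; with |EC| = 28.4, C = (19.05, 5.626). Then |WC| = |C − W| = 35.90.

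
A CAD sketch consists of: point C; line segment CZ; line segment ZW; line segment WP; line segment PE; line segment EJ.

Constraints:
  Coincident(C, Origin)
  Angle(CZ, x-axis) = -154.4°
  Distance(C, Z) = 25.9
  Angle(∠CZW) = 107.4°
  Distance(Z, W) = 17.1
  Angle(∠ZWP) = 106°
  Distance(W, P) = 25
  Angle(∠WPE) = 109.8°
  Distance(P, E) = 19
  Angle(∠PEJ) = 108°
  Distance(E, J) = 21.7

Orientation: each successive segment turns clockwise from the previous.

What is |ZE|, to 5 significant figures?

36.178

C is at the origin; CZ runs at -154.4° with length 25.9, so Z = (-23.357, -11.191). ∠CZW = 107.4° gives ZW at 133.00° from the x-axis; with |ZW| = 17.1, W = (-35.020, 1.3151). ∠ZWP = 106.0° gives WP at 59.000° from the x-axis; with |WP| = 25.0, P = (-22.144, 22.744). ∠WPE = 109.8° gives PE at -11.200° from the x-axis; with |PE| = 19.0, E = (-3.5055, 19.054). Then |ZE| = |E − Z| = 36.178.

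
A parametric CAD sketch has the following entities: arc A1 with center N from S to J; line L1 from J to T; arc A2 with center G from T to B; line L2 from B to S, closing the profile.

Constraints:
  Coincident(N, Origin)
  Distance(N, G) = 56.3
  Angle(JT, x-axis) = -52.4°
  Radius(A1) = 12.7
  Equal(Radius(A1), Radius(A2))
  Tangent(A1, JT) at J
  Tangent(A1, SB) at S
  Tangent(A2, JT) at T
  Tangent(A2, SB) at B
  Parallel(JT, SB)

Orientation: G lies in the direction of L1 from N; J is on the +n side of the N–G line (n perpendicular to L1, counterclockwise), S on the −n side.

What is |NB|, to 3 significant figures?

57.7

The slot axis is L1's direction at -52.4°, so u = (cos -52.4°, sin -52.4°) = (0.610, -0.792) and n = (−sin -52.4°, cos -52.4°) = (0.792, 0.610). N is at the origin and G lies 56.3 along u from N, so G = 56.3·u = (34.4, -44.6). Tangency of A1 to both parallel lines with radius 12.7 puts J and S at N ± 12.7·n: J = (10.1, 7.75), S = (-10.1, -7.75). Equal radii place T and B the same way about G: T = G + 12.7·n = (44.4, -36.9), B = G − 12.7·n = (24.3, -52.4). Then |NB| = |B − N| = 57.7.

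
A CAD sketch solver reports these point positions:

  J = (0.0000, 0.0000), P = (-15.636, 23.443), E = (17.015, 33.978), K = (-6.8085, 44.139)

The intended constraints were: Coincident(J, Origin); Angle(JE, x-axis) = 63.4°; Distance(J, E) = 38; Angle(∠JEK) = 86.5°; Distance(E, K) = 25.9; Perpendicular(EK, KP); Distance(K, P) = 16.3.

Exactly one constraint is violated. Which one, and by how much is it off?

Distance(K, P) = 16.3 — off by 6.20.

J = (0.00, 0.00) ✓; JE at 63.40° ✓; |JE| = 38.00 ✓; ∠JEK = 86.50° ✓; |EK| = 25.90 ✓; ∠(EK, KP) = 90.00° ✓; |KP| = 22.50 ✗.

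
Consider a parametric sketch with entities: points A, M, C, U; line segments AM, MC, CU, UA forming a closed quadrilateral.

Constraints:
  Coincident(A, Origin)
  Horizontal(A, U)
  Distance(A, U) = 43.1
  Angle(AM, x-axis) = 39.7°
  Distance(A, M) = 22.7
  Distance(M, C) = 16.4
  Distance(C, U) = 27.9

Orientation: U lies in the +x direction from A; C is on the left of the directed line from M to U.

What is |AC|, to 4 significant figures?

39.10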